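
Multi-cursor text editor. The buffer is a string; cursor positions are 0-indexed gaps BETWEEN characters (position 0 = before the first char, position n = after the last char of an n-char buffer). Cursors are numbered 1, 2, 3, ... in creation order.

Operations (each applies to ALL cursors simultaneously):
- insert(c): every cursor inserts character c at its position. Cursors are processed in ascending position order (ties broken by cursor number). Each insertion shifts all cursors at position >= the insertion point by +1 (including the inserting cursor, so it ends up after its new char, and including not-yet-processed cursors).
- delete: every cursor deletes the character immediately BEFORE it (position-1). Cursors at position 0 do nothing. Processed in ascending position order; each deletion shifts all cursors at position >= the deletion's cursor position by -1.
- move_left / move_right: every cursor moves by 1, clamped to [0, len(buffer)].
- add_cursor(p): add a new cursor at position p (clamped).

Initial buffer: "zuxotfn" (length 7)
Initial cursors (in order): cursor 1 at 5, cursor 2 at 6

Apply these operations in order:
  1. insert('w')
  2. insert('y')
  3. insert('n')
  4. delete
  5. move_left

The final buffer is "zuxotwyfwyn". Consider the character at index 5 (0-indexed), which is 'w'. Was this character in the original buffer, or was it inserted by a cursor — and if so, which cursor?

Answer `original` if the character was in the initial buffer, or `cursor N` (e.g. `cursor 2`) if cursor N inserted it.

Answer: cursor 1

Derivation:
After op 1 (insert('w')): buffer="zuxotwfwn" (len 9), cursors c1@6 c2@8, authorship .....1.2.
After op 2 (insert('y')): buffer="zuxotwyfwyn" (len 11), cursors c1@7 c2@10, authorship .....11.22.
After op 3 (insert('n')): buffer="zuxotwynfwynn" (len 13), cursors c1@8 c2@12, authorship .....111.222.
After op 4 (delete): buffer="zuxotwyfwyn" (len 11), cursors c1@7 c2@10, authorship .....11.22.
After op 5 (move_left): buffer="zuxotwyfwyn" (len 11), cursors c1@6 c2@9, authorship .....11.22.
Authorship (.=original, N=cursor N): . . . . . 1 1 . 2 2 .
Index 5: author = 1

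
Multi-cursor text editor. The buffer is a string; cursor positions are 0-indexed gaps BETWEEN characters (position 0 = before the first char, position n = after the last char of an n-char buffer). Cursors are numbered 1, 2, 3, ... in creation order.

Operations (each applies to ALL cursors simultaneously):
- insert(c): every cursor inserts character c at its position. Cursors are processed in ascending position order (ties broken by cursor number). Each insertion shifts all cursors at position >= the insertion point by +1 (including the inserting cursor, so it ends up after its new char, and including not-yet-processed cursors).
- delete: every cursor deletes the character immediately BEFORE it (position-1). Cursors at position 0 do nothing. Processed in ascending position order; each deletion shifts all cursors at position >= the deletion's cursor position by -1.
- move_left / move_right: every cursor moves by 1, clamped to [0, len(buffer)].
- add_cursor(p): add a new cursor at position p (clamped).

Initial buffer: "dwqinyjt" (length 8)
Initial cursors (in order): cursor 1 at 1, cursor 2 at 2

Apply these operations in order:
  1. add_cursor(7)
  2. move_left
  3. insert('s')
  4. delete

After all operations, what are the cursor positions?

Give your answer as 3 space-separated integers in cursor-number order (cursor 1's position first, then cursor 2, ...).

After op 1 (add_cursor(7)): buffer="dwqinyjt" (len 8), cursors c1@1 c2@2 c3@7, authorship ........
After op 2 (move_left): buffer="dwqinyjt" (len 8), cursors c1@0 c2@1 c3@6, authorship ........
After op 3 (insert('s')): buffer="sdswqinysjt" (len 11), cursors c1@1 c2@3 c3@9, authorship 1.2.....3..
After op 4 (delete): buffer="dwqinyjt" (len 8), cursors c1@0 c2@1 c3@6, authorship ........

Answer: 0 1 6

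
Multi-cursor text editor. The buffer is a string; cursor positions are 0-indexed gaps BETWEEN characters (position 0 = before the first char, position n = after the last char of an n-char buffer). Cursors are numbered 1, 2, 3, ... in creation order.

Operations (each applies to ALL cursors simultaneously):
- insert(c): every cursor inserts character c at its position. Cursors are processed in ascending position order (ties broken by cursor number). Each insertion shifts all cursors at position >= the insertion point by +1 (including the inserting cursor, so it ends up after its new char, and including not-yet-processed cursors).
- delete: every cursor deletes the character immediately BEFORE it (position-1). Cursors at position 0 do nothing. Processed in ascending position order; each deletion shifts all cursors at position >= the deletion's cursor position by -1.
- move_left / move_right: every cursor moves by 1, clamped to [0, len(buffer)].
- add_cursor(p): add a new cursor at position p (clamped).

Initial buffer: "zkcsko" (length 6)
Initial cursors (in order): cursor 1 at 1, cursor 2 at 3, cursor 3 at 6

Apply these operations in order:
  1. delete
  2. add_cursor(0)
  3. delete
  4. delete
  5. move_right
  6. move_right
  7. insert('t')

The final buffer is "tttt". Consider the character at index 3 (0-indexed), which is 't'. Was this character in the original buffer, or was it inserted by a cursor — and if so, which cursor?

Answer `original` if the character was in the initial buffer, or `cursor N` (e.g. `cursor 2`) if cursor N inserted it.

After op 1 (delete): buffer="ksk" (len 3), cursors c1@0 c2@1 c3@3, authorship ...
After op 2 (add_cursor(0)): buffer="ksk" (len 3), cursors c1@0 c4@0 c2@1 c3@3, authorship ...
After op 3 (delete): buffer="s" (len 1), cursors c1@0 c2@0 c4@0 c3@1, authorship .
After op 4 (delete): buffer="" (len 0), cursors c1@0 c2@0 c3@0 c4@0, authorship 
After op 5 (move_right): buffer="" (len 0), cursors c1@0 c2@0 c3@0 c4@0, authorship 
After op 6 (move_right): buffer="" (len 0), cursors c1@0 c2@0 c3@0 c4@0, authorship 
After op 7 (insert('t')): buffer="tttt" (len 4), cursors c1@4 c2@4 c3@4 c4@4, authorship 1234
Authorship (.=original, N=cursor N): 1 2 3 4
Index 3: author = 4

Answer: cursor 4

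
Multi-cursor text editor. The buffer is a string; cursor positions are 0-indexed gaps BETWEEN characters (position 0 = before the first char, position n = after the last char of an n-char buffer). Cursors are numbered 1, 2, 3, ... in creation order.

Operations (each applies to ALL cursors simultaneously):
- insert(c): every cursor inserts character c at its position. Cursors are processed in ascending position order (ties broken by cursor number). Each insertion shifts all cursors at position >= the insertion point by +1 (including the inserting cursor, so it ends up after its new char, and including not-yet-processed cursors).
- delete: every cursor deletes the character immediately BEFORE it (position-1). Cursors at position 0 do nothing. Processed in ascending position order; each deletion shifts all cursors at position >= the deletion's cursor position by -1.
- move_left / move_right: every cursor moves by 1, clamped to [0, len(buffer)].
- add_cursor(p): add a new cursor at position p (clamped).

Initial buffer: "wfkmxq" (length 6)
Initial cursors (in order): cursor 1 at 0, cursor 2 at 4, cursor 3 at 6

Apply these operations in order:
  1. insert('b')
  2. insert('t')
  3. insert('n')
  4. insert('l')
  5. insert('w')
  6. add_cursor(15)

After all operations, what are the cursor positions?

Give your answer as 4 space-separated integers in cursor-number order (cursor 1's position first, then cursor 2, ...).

Answer: 5 14 21 15

Derivation:
After op 1 (insert('b')): buffer="bwfkmbxqb" (len 9), cursors c1@1 c2@6 c3@9, authorship 1....2..3
After op 2 (insert('t')): buffer="btwfkmbtxqbt" (len 12), cursors c1@2 c2@8 c3@12, authorship 11....22..33
After op 3 (insert('n')): buffer="btnwfkmbtnxqbtn" (len 15), cursors c1@3 c2@10 c3@15, authorship 111....222..333
After op 4 (insert('l')): buffer="btnlwfkmbtnlxqbtnl" (len 18), cursors c1@4 c2@12 c3@18, authorship 1111....2222..3333
After op 5 (insert('w')): buffer="btnlwwfkmbtnlwxqbtnlw" (len 21), cursors c1@5 c2@14 c3@21, authorship 11111....22222..33333
After op 6 (add_cursor(15)): buffer="btnlwwfkmbtnlwxqbtnlw" (len 21), cursors c1@5 c2@14 c4@15 c3@21, authorship 11111....22222..33333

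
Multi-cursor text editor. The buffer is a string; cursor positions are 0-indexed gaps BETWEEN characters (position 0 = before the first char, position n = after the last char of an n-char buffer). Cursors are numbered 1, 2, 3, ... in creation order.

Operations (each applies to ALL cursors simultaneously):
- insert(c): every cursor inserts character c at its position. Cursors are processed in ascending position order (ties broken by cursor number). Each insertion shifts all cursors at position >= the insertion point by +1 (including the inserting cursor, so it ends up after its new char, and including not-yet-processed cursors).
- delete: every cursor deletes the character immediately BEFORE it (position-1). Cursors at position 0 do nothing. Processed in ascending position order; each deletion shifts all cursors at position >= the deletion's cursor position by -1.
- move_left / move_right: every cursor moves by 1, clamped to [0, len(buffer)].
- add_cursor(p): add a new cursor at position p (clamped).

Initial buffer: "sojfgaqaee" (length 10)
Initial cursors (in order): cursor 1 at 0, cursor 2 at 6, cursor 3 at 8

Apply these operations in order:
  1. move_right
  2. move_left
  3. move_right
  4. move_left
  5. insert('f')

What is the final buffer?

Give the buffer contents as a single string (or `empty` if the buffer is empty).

After op 1 (move_right): buffer="sojfgaqaee" (len 10), cursors c1@1 c2@7 c3@9, authorship ..........
After op 2 (move_left): buffer="sojfgaqaee" (len 10), cursors c1@0 c2@6 c3@8, authorship ..........
After op 3 (move_right): buffer="sojfgaqaee" (len 10), cursors c1@1 c2@7 c3@9, authorship ..........
After op 4 (move_left): buffer="sojfgaqaee" (len 10), cursors c1@0 c2@6 c3@8, authorship ..........
After op 5 (insert('f')): buffer="fsojfgafqafee" (len 13), cursors c1@1 c2@8 c3@11, authorship 1......2..3..

Answer: fsojfgafqafee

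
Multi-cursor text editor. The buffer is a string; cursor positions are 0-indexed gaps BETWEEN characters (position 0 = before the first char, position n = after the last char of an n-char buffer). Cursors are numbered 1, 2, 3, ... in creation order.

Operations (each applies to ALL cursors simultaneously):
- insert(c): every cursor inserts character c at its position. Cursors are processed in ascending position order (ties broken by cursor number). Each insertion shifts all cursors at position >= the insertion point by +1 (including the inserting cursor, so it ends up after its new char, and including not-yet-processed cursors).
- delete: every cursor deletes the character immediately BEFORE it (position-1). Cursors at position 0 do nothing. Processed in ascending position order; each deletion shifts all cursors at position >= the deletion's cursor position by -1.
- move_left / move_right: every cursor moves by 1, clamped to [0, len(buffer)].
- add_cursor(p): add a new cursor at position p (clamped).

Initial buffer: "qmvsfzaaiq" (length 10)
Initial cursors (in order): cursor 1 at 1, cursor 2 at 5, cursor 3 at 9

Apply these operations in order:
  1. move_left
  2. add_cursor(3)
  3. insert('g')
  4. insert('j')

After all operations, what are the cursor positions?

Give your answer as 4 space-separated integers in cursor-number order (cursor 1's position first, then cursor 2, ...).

After op 1 (move_left): buffer="qmvsfzaaiq" (len 10), cursors c1@0 c2@4 c3@8, authorship ..........
After op 2 (add_cursor(3)): buffer="qmvsfzaaiq" (len 10), cursors c1@0 c4@3 c2@4 c3@8, authorship ..........
After op 3 (insert('g')): buffer="gqmvgsgfzaagiq" (len 14), cursors c1@1 c4@5 c2@7 c3@12, authorship 1...4.2....3..
After op 4 (insert('j')): buffer="gjqmvgjsgjfzaagjiq" (len 18), cursors c1@2 c4@7 c2@10 c3@16, authorship 11...44.22....33..

Answer: 2 10 16 7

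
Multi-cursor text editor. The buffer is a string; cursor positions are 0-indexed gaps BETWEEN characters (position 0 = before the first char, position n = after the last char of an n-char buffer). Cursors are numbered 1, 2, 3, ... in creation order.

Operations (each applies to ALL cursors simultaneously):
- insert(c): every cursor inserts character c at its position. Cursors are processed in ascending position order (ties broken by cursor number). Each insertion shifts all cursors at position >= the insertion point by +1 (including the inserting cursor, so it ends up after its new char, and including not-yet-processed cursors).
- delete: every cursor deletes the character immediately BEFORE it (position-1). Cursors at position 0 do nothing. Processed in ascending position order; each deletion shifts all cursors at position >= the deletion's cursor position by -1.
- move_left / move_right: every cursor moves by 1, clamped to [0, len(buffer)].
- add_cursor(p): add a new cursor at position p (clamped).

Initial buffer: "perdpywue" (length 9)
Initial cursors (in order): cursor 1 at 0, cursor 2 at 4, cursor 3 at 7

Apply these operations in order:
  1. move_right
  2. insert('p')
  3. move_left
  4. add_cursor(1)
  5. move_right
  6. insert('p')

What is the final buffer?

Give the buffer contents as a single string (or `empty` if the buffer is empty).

After op 1 (move_right): buffer="perdpywue" (len 9), cursors c1@1 c2@5 c3@8, authorship .........
After op 2 (insert('p')): buffer="pperdppywupe" (len 12), cursors c1@2 c2@7 c3@11, authorship .1....2...3.
After op 3 (move_left): buffer="pperdppywupe" (len 12), cursors c1@1 c2@6 c3@10, authorship .1....2...3.
After op 4 (add_cursor(1)): buffer="pperdppywupe" (len 12), cursors c1@1 c4@1 c2@6 c3@10, authorship .1....2...3.
After op 5 (move_right): buffer="pperdppywupe" (len 12), cursors c1@2 c4@2 c2@7 c3@11, authorship .1....2...3.
After op 6 (insert('p')): buffer="pppperdpppywuppe" (len 16), cursors c1@4 c4@4 c2@10 c3@15, authorship .114....22...33.

Answer: pppperdpppywuppe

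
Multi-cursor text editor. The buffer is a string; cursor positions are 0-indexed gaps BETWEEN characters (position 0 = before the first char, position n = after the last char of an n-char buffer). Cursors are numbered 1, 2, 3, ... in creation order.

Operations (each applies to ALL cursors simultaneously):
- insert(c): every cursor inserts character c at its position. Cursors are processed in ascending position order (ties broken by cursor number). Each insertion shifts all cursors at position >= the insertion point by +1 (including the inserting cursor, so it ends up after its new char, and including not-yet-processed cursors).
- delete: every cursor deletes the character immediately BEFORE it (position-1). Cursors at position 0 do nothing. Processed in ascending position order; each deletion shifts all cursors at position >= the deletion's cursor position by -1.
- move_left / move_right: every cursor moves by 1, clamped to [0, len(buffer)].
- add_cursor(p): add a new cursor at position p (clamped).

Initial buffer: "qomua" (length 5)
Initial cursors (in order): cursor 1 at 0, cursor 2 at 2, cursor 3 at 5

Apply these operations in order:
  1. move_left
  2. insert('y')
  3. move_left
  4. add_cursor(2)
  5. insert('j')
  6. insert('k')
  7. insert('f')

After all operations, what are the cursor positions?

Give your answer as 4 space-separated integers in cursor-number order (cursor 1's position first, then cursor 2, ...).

After op 1 (move_left): buffer="qomua" (len 5), cursors c1@0 c2@1 c3@4, authorship .....
After op 2 (insert('y')): buffer="yqyomuya" (len 8), cursors c1@1 c2@3 c3@7, authorship 1.2...3.
After op 3 (move_left): buffer="yqyomuya" (len 8), cursors c1@0 c2@2 c3@6, authorship 1.2...3.
After op 4 (add_cursor(2)): buffer="yqyomuya" (len 8), cursors c1@0 c2@2 c4@2 c3@6, authorship 1.2...3.
After op 5 (insert('j')): buffer="jyqjjyomujya" (len 12), cursors c1@1 c2@5 c4@5 c3@10, authorship 11.242...33.
After op 6 (insert('k')): buffer="jkyqjjkkyomujkya" (len 16), cursors c1@2 c2@8 c4@8 c3@14, authorship 111.24242...333.
After op 7 (insert('f')): buffer="jkfyqjjkkffyomujkfya" (len 20), cursors c1@3 c2@11 c4@11 c3@18, authorship 1111.2424242...3333.

Answer: 3 11 18 11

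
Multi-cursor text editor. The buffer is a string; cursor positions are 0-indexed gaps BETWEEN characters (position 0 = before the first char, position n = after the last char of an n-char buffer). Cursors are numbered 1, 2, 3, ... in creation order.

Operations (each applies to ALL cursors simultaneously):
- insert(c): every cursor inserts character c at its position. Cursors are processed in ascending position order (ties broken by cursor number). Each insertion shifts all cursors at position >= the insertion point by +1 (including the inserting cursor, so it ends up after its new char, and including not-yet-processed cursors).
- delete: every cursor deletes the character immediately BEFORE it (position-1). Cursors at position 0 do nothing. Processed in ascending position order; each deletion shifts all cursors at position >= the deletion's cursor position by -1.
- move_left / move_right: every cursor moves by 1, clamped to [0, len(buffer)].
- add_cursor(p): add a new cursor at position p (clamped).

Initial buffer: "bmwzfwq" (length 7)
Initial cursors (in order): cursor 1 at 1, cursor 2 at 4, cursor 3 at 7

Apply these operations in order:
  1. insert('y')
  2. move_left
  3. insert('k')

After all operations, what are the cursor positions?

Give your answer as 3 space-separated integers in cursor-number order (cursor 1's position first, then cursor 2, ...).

Answer: 2 7 12

Derivation:
After op 1 (insert('y')): buffer="bymwzyfwqy" (len 10), cursors c1@2 c2@6 c3@10, authorship .1...2...3
After op 2 (move_left): buffer="bymwzyfwqy" (len 10), cursors c1@1 c2@5 c3@9, authorship .1...2...3
After op 3 (insert('k')): buffer="bkymwzkyfwqky" (len 13), cursors c1@2 c2@7 c3@12, authorship .11...22...33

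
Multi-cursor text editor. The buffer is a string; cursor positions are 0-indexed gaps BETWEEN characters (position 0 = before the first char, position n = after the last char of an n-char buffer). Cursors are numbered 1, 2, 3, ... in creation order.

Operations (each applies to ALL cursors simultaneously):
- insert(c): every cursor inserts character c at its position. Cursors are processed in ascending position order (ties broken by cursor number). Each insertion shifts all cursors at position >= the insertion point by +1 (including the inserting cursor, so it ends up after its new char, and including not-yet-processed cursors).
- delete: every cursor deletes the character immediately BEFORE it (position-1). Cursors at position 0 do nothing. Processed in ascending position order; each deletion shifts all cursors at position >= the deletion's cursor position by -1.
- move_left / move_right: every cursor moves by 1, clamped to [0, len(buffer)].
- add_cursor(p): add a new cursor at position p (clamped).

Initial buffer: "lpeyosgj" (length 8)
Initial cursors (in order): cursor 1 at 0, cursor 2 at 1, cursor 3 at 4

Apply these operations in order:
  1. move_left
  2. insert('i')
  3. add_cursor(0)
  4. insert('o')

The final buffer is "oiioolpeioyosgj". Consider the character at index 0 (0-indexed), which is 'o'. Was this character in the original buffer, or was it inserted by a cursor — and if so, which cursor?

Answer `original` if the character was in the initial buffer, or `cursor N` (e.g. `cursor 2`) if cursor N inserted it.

After op 1 (move_left): buffer="lpeyosgj" (len 8), cursors c1@0 c2@0 c3@3, authorship ........
After op 2 (insert('i')): buffer="iilpeiyosgj" (len 11), cursors c1@2 c2@2 c3@6, authorship 12...3.....
After op 3 (add_cursor(0)): buffer="iilpeiyosgj" (len 11), cursors c4@0 c1@2 c2@2 c3@6, authorship 12...3.....
After op 4 (insert('o')): buffer="oiioolpeioyosgj" (len 15), cursors c4@1 c1@5 c2@5 c3@10, authorship 41212...33.....
Authorship (.=original, N=cursor N): 4 1 2 1 2 . . . 3 3 . . . . .
Index 0: author = 4

Answer: cursor 4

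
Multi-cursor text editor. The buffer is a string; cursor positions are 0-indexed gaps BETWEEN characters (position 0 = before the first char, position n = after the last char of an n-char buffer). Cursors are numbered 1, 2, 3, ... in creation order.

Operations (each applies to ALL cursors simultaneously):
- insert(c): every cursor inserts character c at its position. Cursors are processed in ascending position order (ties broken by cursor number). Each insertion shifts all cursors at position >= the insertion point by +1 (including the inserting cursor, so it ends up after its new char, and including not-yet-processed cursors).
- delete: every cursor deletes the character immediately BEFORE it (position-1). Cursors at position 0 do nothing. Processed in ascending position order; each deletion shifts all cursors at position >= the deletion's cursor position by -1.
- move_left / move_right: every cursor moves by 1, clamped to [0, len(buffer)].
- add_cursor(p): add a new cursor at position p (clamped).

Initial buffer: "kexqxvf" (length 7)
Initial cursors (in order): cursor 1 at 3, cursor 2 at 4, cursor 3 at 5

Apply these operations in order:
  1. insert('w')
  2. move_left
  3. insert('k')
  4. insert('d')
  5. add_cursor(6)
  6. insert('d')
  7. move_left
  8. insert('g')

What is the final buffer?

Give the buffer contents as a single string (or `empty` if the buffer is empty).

After op 1 (insert('w')): buffer="kexwqwxwvf" (len 10), cursors c1@4 c2@6 c3@8, authorship ...1.2.3..
After op 2 (move_left): buffer="kexwqwxwvf" (len 10), cursors c1@3 c2@5 c3@7, authorship ...1.2.3..
After op 3 (insert('k')): buffer="kexkwqkwxkwvf" (len 13), cursors c1@4 c2@7 c3@10, authorship ...11.22.33..
After op 4 (insert('d')): buffer="kexkdwqkdwxkdwvf" (len 16), cursors c1@5 c2@9 c3@13, authorship ...111.222.333..
After op 5 (add_cursor(6)): buffer="kexkdwqkdwxkdwvf" (len 16), cursors c1@5 c4@6 c2@9 c3@13, authorship ...111.222.333..
After op 6 (insert('d')): buffer="kexkddwdqkddwxkddwvf" (len 20), cursors c1@6 c4@8 c2@12 c3@17, authorship ...11114.2222.3333..
After op 7 (move_left): buffer="kexkddwdqkddwxkddwvf" (len 20), cursors c1@5 c4@7 c2@11 c3@16, authorship ...11114.2222.3333..
After op 8 (insert('g')): buffer="kexkdgdwgdqkdgdwxkdgdwvf" (len 24), cursors c1@6 c4@9 c2@14 c3@20, authorship ...1111144.22222.33333..

Answer: kexkdgdwgdqkdgdwxkdgdwvf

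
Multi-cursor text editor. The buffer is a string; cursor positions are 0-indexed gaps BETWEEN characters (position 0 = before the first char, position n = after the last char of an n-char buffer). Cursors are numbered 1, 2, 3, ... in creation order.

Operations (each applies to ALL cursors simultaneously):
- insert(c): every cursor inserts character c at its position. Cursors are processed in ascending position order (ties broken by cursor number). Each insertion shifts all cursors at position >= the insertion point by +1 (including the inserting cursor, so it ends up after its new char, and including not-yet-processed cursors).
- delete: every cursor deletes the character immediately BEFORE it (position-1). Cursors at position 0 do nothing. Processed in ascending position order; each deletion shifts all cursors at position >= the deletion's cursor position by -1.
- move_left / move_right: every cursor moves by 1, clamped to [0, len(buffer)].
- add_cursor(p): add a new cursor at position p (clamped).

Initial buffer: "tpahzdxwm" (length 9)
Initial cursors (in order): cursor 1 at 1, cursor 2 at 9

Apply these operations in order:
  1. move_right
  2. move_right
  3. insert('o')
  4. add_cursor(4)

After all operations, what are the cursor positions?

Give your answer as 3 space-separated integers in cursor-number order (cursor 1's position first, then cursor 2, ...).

After op 1 (move_right): buffer="tpahzdxwm" (len 9), cursors c1@2 c2@9, authorship .........
After op 2 (move_right): buffer="tpahzdxwm" (len 9), cursors c1@3 c2@9, authorship .........
After op 3 (insert('o')): buffer="tpaohzdxwmo" (len 11), cursors c1@4 c2@11, authorship ...1......2
After op 4 (add_cursor(4)): buffer="tpaohzdxwmo" (len 11), cursors c1@4 c3@4 c2@11, authorship ...1......2

Answer: 4 11 4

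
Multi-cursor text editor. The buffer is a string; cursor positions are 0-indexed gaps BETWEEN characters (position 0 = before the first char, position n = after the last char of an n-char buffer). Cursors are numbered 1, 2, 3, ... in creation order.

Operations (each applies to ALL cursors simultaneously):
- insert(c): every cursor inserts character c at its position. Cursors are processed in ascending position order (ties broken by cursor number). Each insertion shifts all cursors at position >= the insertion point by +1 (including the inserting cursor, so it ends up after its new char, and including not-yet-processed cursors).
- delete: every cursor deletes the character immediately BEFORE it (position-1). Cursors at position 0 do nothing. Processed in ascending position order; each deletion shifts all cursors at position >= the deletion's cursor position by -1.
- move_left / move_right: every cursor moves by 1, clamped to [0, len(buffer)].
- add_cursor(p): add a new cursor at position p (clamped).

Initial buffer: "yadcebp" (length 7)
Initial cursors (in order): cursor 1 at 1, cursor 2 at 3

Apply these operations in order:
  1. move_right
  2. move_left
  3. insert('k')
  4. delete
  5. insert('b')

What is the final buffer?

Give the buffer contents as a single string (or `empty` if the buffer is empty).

After op 1 (move_right): buffer="yadcebp" (len 7), cursors c1@2 c2@4, authorship .......
After op 2 (move_left): buffer="yadcebp" (len 7), cursors c1@1 c2@3, authorship .......
After op 3 (insert('k')): buffer="ykadkcebp" (len 9), cursors c1@2 c2@5, authorship .1..2....
After op 4 (delete): buffer="yadcebp" (len 7), cursors c1@1 c2@3, authorship .......
After op 5 (insert('b')): buffer="ybadbcebp" (len 9), cursors c1@2 c2@5, authorship .1..2....

Answer: ybadbcebp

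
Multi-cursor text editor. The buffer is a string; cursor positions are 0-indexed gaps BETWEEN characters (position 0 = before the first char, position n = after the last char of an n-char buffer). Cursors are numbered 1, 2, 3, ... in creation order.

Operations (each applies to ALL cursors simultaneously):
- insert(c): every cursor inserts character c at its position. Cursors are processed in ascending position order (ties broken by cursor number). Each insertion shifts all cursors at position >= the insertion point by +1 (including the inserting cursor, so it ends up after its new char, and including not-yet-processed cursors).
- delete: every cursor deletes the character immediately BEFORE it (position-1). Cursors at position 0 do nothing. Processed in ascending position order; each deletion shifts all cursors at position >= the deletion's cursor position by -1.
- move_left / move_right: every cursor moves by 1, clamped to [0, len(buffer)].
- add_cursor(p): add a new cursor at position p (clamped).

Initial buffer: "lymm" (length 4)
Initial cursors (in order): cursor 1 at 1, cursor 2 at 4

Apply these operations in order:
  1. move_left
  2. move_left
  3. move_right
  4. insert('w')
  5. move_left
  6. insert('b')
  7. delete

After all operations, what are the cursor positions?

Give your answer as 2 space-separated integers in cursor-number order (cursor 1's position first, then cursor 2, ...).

Answer: 1 4

Derivation:
After op 1 (move_left): buffer="lymm" (len 4), cursors c1@0 c2@3, authorship ....
After op 2 (move_left): buffer="lymm" (len 4), cursors c1@0 c2@2, authorship ....
After op 3 (move_right): buffer="lymm" (len 4), cursors c1@1 c2@3, authorship ....
After op 4 (insert('w')): buffer="lwymwm" (len 6), cursors c1@2 c2@5, authorship .1..2.
After op 5 (move_left): buffer="lwymwm" (len 6), cursors c1@1 c2@4, authorship .1..2.
After op 6 (insert('b')): buffer="lbwymbwm" (len 8), cursors c1@2 c2@6, authorship .11..22.
After op 7 (delete): buffer="lwymwm" (len 6), cursors c1@1 c2@4, authorship .1..2.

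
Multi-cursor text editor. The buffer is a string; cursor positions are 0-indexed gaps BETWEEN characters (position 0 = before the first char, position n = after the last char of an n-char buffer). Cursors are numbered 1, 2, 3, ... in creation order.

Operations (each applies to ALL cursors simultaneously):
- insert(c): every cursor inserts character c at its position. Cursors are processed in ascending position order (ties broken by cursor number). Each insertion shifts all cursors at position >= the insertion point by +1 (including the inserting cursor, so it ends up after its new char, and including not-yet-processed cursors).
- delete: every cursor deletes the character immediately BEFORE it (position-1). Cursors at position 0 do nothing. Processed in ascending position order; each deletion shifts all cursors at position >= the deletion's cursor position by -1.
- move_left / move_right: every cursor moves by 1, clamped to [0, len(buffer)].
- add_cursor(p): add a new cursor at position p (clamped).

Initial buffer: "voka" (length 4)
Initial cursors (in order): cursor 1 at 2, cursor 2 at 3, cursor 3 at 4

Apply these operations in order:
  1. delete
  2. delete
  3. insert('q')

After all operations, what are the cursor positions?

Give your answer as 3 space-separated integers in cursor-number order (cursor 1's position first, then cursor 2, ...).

Answer: 3 3 3

Derivation:
After op 1 (delete): buffer="v" (len 1), cursors c1@1 c2@1 c3@1, authorship .
After op 2 (delete): buffer="" (len 0), cursors c1@0 c2@0 c3@0, authorship 
After op 3 (insert('q')): buffer="qqq" (len 3), cursors c1@3 c2@3 c3@3, authorship 123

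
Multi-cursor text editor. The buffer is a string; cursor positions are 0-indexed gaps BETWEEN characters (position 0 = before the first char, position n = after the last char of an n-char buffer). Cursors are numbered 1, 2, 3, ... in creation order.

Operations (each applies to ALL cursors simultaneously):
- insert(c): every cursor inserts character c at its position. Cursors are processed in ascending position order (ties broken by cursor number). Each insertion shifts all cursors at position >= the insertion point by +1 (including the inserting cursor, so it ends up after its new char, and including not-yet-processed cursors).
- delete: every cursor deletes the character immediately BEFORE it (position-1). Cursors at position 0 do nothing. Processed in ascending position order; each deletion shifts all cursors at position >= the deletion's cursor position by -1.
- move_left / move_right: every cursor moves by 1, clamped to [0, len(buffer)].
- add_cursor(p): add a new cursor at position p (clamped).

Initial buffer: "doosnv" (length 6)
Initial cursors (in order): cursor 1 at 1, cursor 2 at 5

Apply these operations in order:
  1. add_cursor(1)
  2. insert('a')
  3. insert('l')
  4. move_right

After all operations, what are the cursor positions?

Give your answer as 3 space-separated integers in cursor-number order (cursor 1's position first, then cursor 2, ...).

After op 1 (add_cursor(1)): buffer="doosnv" (len 6), cursors c1@1 c3@1 c2@5, authorship ......
After op 2 (insert('a')): buffer="daaoosnav" (len 9), cursors c1@3 c3@3 c2@8, authorship .13....2.
After op 3 (insert('l')): buffer="daalloosnalv" (len 12), cursors c1@5 c3@5 c2@11, authorship .1313....22.
After op 4 (move_right): buffer="daalloosnalv" (len 12), cursors c1@6 c3@6 c2@12, authorship .1313....22.

Answer: 6 12 6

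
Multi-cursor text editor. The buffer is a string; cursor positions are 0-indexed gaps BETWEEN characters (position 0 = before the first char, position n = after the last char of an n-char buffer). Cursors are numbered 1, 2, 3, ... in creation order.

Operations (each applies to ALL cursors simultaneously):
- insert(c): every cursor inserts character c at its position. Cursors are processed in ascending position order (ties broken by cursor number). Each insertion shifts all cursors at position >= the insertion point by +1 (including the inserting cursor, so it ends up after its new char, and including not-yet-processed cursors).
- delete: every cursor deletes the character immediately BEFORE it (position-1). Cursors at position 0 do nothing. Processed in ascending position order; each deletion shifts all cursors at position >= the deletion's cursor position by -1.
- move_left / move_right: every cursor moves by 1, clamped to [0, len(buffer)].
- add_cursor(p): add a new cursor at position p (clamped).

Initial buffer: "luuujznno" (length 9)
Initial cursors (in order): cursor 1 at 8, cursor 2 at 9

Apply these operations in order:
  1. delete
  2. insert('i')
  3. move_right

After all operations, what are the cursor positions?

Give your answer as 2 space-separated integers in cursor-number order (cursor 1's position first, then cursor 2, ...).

After op 1 (delete): buffer="luuujzn" (len 7), cursors c1@7 c2@7, authorship .......
After op 2 (insert('i')): buffer="luuujznii" (len 9), cursors c1@9 c2@9, authorship .......12
After op 3 (move_right): buffer="luuujznii" (len 9), cursors c1@9 c2@9, authorship .......12

Answer: 9 9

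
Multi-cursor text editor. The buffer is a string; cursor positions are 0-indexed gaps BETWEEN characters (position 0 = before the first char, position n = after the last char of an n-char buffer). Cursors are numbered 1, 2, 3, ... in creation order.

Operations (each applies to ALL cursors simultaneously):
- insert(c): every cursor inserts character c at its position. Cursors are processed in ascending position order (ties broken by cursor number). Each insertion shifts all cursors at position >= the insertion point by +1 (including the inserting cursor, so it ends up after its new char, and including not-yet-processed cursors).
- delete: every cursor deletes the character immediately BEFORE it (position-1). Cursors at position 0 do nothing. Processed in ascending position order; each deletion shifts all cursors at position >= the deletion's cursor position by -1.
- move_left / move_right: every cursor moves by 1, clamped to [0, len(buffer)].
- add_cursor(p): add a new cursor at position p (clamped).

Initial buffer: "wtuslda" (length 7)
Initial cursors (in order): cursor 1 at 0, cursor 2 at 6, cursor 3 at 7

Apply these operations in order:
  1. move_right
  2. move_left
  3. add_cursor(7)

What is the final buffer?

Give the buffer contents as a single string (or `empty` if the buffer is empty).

Answer: wtuslda

Derivation:
After op 1 (move_right): buffer="wtuslda" (len 7), cursors c1@1 c2@7 c3@7, authorship .......
After op 2 (move_left): buffer="wtuslda" (len 7), cursors c1@0 c2@6 c3@6, authorship .......
After op 3 (add_cursor(7)): buffer="wtuslda" (len 7), cursors c1@0 c2@6 c3@6 c4@7, authorship .......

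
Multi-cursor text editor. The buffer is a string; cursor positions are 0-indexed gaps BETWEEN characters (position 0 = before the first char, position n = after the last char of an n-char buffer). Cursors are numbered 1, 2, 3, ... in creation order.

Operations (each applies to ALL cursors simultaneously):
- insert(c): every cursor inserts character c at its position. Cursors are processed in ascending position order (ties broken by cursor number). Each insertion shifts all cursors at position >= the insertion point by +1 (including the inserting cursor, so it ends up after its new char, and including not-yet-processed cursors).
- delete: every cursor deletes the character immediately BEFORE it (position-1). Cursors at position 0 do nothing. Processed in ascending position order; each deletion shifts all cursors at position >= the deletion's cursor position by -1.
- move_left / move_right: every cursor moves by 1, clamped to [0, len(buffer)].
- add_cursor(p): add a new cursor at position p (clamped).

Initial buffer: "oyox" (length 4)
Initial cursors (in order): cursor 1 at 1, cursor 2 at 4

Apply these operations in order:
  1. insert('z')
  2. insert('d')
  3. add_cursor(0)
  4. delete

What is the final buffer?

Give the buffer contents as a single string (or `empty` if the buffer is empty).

After op 1 (insert('z')): buffer="ozyoxz" (len 6), cursors c1@2 c2@6, authorship .1...2
After op 2 (insert('d')): buffer="ozdyoxzd" (len 8), cursors c1@3 c2@8, authorship .11...22
After op 3 (add_cursor(0)): buffer="ozdyoxzd" (len 8), cursors c3@0 c1@3 c2@8, authorship .11...22
After op 4 (delete): buffer="ozyoxz" (len 6), cursors c3@0 c1@2 c2@6, authorship .1...2

Answer: ozyoxz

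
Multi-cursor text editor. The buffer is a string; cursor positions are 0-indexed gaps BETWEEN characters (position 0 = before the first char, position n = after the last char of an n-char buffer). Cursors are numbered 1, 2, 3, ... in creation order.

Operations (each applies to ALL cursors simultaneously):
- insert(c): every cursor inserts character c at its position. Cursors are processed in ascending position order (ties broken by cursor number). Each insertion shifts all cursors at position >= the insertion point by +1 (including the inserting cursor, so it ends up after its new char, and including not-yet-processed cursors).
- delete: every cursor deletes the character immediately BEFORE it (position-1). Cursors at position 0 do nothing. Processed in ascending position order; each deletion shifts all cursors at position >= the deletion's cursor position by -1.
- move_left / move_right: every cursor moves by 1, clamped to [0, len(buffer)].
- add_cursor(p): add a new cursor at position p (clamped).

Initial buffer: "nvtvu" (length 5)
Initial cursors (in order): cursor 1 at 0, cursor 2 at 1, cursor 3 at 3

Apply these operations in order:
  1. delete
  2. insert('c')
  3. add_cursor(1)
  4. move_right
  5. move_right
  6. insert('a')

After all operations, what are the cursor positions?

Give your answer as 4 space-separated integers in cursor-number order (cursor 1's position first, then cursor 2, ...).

After op 1 (delete): buffer="vvu" (len 3), cursors c1@0 c2@0 c3@1, authorship ...
After op 2 (insert('c')): buffer="ccvcvu" (len 6), cursors c1@2 c2@2 c3@4, authorship 12.3..
After op 3 (add_cursor(1)): buffer="ccvcvu" (len 6), cursors c4@1 c1@2 c2@2 c3@4, authorship 12.3..
After op 4 (move_right): buffer="ccvcvu" (len 6), cursors c4@2 c1@3 c2@3 c3@5, authorship 12.3..
After op 5 (move_right): buffer="ccvcvu" (len 6), cursors c4@3 c1@4 c2@4 c3@6, authorship 12.3..
After op 6 (insert('a')): buffer="ccvacaavua" (len 10), cursors c4@4 c1@7 c2@7 c3@10, authorship 12.4312..3

Answer: 7 7 10 4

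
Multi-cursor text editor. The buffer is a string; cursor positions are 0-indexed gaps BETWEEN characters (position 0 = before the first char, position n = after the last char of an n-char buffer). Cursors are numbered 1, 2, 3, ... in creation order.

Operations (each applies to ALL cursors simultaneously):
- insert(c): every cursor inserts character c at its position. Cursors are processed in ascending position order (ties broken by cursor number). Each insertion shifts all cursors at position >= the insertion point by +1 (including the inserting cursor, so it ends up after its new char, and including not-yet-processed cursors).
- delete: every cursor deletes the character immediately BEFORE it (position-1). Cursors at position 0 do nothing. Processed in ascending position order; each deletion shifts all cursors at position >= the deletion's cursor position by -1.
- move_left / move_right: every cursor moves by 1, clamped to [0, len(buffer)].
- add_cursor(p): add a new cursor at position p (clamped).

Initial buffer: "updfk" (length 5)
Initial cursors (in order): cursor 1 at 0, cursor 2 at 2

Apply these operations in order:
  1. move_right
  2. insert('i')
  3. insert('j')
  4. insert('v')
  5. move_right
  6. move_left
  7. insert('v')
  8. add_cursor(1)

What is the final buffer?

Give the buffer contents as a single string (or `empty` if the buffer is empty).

After op 1 (move_right): buffer="updfk" (len 5), cursors c1@1 c2@3, authorship .....
After op 2 (insert('i')): buffer="uipdifk" (len 7), cursors c1@2 c2@5, authorship .1..2..
After op 3 (insert('j')): buffer="uijpdijfk" (len 9), cursors c1@3 c2@7, authorship .11..22..
After op 4 (insert('v')): buffer="uijvpdijvfk" (len 11), cursors c1@4 c2@9, authorship .111..222..
After op 5 (move_right): buffer="uijvpdijvfk" (len 11), cursors c1@5 c2@10, authorship .111..222..
After op 6 (move_left): buffer="uijvpdijvfk" (len 11), cursors c1@4 c2@9, authorship .111..222..
After op 7 (insert('v')): buffer="uijvvpdijvvfk" (len 13), cursors c1@5 c2@11, authorship .1111..2222..
After op 8 (add_cursor(1)): buffer="uijvvpdijvvfk" (len 13), cursors c3@1 c1@5 c2@11, authorship .1111..2222..

Answer: uijvvpdijvvfk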